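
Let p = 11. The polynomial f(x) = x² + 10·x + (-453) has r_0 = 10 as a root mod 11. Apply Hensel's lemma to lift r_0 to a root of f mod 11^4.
r_3 = 2749 (mod 14641)

Hensel: r_{i+1} = r_i − f(r_i)·(f′(r_i))^{-1} mod 11^{i+2}, f′(x) = 2x + 10. Iterate:
  r_0 = 10 (mod 11)
  r_1 = 87 (mod 121)
  r_2 = 87 (mod 1331)
  r_3 = 2749 (mod 14641)
Final: r = 2749 satisfies f(r) ≡ 0 mod 11^4.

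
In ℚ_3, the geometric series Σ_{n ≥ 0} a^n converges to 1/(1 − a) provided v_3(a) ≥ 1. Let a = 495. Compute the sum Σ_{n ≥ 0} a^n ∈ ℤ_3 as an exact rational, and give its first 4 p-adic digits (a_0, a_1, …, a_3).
Σ a^n = 1/(1 − a) = -1/494;  first 4 digits = (1, 0, 1, 0)

v_3(a) = 2 ≥ 1, so the series converges in ℤ_3 to 1/(1 − a) = 1/(1 − 495) = -1/494. Expand this rational in ℤ_3: compute digits iteratively via d_i = x_i mod 3, x_{i+1} = (x_i − d_i)/3. The first 4 digits are (1, 0, 1, 0).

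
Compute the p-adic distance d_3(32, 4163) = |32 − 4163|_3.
d_3(32, 4163) = 1/243

Step 1 — x − y = 32 − 4163 = -4131. Step 2 — v_3(-4131) = 5 (factor: -4131 = −(3^5 · 17); the sign does not affect v_p). Step 3 — |x − y|_3 = 3^{-5} = 1/243.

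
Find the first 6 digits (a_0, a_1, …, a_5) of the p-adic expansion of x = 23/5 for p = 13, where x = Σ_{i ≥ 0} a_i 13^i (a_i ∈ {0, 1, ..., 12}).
(a_0, …, a_5) = (2, 8, 2, 5, 10, 7)

v_13(23/5) = 0 (numerator and denominator both coprime to 13), so x ∈ ℤ_13^×. Compute digits iteratively via a_i = x_i mod 13, x_{i+1} = (x_i − a_i)/13, with x_0 = x:
  x_0 = 23/5;  a_0 = 2;  x_1 = (x_0 − 2)/13 = 1/5
  x_1 = 1/5;  a_1 = 8;  x_2 = (x_1 − 8)/13 = -3/5
  x_2 = -3/5;  a_2 = 2;  x_3 = (x_2 − 2)/13 = -1/5
  x_3 = -1/5;  a_3 = 5;  x_4 = (x_3 − 5)/13 = -2/5
  x_4 = -2/5;  a_4 = 10;  x_5 = (x_4 − 10)/13 = -4/5
  x_5 = -4/5;  a_5 = 7;  x_6 = (x_5 − 7)/13 = -3/5
Digits: (2, 8, 2, 5, 10, 7).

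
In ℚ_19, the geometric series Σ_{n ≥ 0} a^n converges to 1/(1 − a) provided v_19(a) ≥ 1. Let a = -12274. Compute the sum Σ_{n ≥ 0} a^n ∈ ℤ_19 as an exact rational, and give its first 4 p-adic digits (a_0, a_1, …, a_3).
Σ a^n = 1/(1 − a) = 1/12275;  first 4 digits = (1, 0, 4, 17)

v_19(a) = 2 ≥ 1, so the series converges in ℤ_19 to 1/(1 − a) = 1/(1 − (-12274)) = 1/12275. Expand this rational in ℤ_19: compute digits iteratively via d_i = x_i mod 19, x_{i+1} = (x_i − d_i)/19. The first 4 digits are (1, 0, 4, 17).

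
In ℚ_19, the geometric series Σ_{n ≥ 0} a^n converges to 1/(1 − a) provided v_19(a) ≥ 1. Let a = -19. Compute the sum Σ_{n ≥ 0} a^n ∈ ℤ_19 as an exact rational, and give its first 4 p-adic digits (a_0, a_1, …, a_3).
Σ a^n = 1/(1 − a) = 1/20;  first 4 digits = (1, 18, 0, 18)

v_19(a) = 1 ≥ 1, so the series converges in ℤ_19 to 1/(1 − a) = 1/(1 − (-19)) = 1/20. Expand this rational in ℤ_19: compute digits iteratively via d_i = x_i mod 19, x_{i+1} = (x_i − d_i)/19. The first 4 digits are (1, 18, 0, 18).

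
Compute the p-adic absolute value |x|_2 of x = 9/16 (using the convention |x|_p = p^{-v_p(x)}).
|9/16|_2 = 16

Step 1 — compute v_2(x) by factoring powers of 2 out of the numerator and denominator: v_2(9/16) = -4. Step 2 — apply |x|_p = p^{-v_p(x)} = 2^{4} = 16.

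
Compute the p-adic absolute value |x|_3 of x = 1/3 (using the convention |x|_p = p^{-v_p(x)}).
|1/3|_3 = 3

Step 1 — compute v_3(x) by factoring powers of 3 out of the numerator and denominator: v_3(1/3) = -1. Step 2 — apply |x|_p = p^{-v_p(x)} = 3^{1} = 3.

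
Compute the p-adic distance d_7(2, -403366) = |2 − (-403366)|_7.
d_7(2, -403366) = 1/16807

Step 1 — x − y = 2 − (-403366) = 403368. Step 2 — v_7(403368) = 5 (factor: 403368 = (7^5 · 24); the sign does not affect v_p). Step 3 — |x − y|_7 = 7^{-5} = 1/16807.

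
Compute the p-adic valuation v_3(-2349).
v_3(-2349) = 4

v_3(n) is the largest exponent k such that 3^k divides n. Factor out: -2349 = -3^4 · 29. (Sign doesn't affect v_p.) So v_3(-2349) = 4.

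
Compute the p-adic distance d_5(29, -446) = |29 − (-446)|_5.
d_5(29, -446) = 1/25

Step 1 — x − y = 29 − (-446) = 475. Step 2 — v_5(475) = 2 (factor: 475 = (5^2 · 19); the sign does not affect v_p). Step 3 — |x − y|_5 = 5^{-2} = 1/25.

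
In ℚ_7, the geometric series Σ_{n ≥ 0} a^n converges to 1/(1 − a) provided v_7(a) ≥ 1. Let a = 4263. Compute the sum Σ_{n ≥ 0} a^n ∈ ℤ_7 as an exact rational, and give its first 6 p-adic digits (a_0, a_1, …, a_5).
Σ a^n = 1/(1 − a) = -1/4262;  first 6 digits = (1, 0, 3, 5, 3, 3)

v_7(a) = 2 ≥ 1, so the series converges in ℤ_7 to 1/(1 − a) = 1/(1 − 4263) = -1/4262. Expand this rational in ℤ_7: compute digits iteratively via d_i = x_i mod 7, x_{i+1} = (x_i − d_i)/7. The first 6 digits are (1, 0, 3, 5, 3, 3).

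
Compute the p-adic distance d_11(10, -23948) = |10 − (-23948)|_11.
d_11(10, -23948) = 1/1331

Step 1 — x − y = 10 − (-23948) = 23958. Step 2 — v_11(23958) = 3 (factor: 23958 = (11^3 · 18); the sign does not affect v_p). Step 3 — |x − y|_11 = 11^{-3} = 1/1331.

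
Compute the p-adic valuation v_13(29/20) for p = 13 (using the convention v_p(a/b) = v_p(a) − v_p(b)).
v_13(29/20) = 0

Factor powers of 13 from the numerator and denominator of the reduced fraction: 29 = 13^0 · 29 and 20 = 13^0 · 20. Apply v_p(a/b) = v_p(a) − v_p(b): v_13(29/20) = 0 − 0 = 0.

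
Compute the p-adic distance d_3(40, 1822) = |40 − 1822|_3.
d_3(40, 1822) = 1/81

Step 1 — x − y = 40 − 1822 = -1782. Step 2 — v_3(-1782) = 4 (factor: -1782 = −(3^4 · 22); the sign does not affect v_p). Step 3 — |x − y|_3 = 3^{-4} = 1/81.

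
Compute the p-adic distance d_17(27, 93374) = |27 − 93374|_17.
d_17(27, 93374) = 1/4913

Step 1 — x − y = 27 − 93374 = -93347. Step 2 — v_17(-93347) = 3 (factor: -93347 = −(17^3 · 19); the sign does not affect v_p). Step 3 — |x − y|_17 = 17^{-3} = 1/4913.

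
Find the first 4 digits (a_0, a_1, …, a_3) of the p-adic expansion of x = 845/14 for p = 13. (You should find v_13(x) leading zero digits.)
(a_0, …, a_3) = (0, 0, 5, 8)

v_13(845/14) = 2, so a_0 = ... = a_1 = 0. Factor out: x = 13^2 · u with u = 5/14 a unit in ℤ_13. Expand u iteratively via a_{v+i} = u_i mod 13, u_{i+1} = (u_i − a_{v+i})/13:
  u_0 = 5/14;  a_2 = 5;  u_1 = (u_0 − 5)/13 = -5/14
  u_1 = -5/14;  a_3 = 8;  u_2 = (u_1 − 8)/13 = -9/14
Digits: (0, 0, 5, 8).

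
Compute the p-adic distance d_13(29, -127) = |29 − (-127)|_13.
d_13(29, -127) = 1/13

Step 1 — x − y = 29 − (-127) = 156. Step 2 — v_13(156) = 1 (factor: 156 = (13^1 · 12); the sign does not affect v_p). Step 3 — |x − y|_13 = 13^{-1} = 1/13.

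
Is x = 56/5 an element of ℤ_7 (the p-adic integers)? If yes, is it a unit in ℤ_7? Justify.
x ∈ ℤ_7 but not a unit; v_7(x) = 1 > 0

ℤ_7 = {x ∈ ℚ_7 : v_7(x) ≥ 0} and ℤ_7^× = {x ∈ ℤ_7 : v_7(x) = 0}. Here v_7(56/5) = v_7(num) − v_7(den) = 1; compare against these criteria.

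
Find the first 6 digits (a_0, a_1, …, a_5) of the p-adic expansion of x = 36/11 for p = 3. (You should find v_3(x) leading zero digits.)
(a_0, …, a_5) = (0, 0, 2, 0, 2, 2)

v_3(36/11) = 2, so a_0 = ... = a_1 = 0. Factor out: x = 3^2 · u with u = 4/11 a unit in ℤ_3. Expand u iteratively via a_{v+i} = u_i mod 3, u_{i+1} = (u_i − a_{v+i})/3:
  u_0 = 4/11;  a_2 = 2;  u_1 = (u_0 − 2)/3 = -6/11
  u_1 = -6/11;  a_3 = 0;  u_2 = (u_1 − 0)/3 = -2/11
  u_2 = -2/11;  a_4 = 2;  u_3 = (u_2 − 2)/3 = -8/11
  u_3 = -8/11;  a_5 = 2;  u_4 = (u_3 − 2)/3 = -10/11
Digits: (0, 0, 2, 0, 2, 2).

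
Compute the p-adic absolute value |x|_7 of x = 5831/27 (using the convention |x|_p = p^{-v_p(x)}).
|5831/27|_7 = 1/343

Step 1 — compute v_7(x) by factoring powers of 7 out of the numerator and denominator: v_7(5831/27) = 3. Step 2 — apply |x|_p = p^{-v_p(x)} = 7^{-3} = 1/343.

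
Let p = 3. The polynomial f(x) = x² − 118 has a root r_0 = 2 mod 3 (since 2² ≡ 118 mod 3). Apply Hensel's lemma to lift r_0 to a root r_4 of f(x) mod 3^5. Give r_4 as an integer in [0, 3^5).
r_4 = 224 (mod 243)

Hensel's recurrence: r_{i+1} = r_i − f(r_i)·(f′(r_i))^{-1} mod 3^{i+2}, with f′(x) = 2x. Iterate:
  r_0 = 2 (mod 3)
  r_1 = 8 (mod 9)
  r_2 = 8 (mod 27)
  r_3 = 62 (mod 81)
  r_4 = 224 (mod 243)
Final: r_4 = 224, and one checks f(r_4) ≡ 0 mod 3^5.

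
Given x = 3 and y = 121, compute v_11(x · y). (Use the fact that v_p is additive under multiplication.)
v_11(363) = 2

v_p(x) = 0 (factor: 3 = 11^0 · 3); v_p(y) = 2 (factor: 121 = 11^2 · 1). Additivity: v_p(xy) = v_p(x) + v_p(y) = 0 + 2 = 2. (Direct check: xy = 363 = 11^2 · (3).)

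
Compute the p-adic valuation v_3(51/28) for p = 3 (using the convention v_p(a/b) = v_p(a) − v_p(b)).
v_3(51/28) = 1

Factor powers of 3 from the numerator and denominator of the reduced fraction: 51 = 3^1 · 17 and 28 = 3^0 · 28. Apply v_p(a/b) = v_p(a) − v_p(b): v_3(51/28) = 1 − 0 = 1.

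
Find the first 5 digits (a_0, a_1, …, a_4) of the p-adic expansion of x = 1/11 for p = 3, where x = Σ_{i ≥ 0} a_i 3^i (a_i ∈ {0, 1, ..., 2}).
(a_0, …, a_4) = (2, 1, 0, 2, 2)

v_3(1/11) = 0 (numerator and denominator both coprime to 3), so x ∈ ℤ_3^×. Compute digits iteratively via a_i = x_i mod 3, x_{i+1} = (x_i − a_i)/3, with x_0 = x:
  x_0 = 1/11;  a_0 = 2;  x_1 = (x_0 − 2)/3 = -7/11
  x_1 = -7/11;  a_1 = 1;  x_2 = (x_1 − 1)/3 = -6/11
  x_2 = -6/11;  a_2 = 0;  x_3 = (x_2 − 0)/3 = -2/11
  x_3 = -2/11;  a_3 = 2;  x_4 = (x_3 − 2)/3 = -8/11
  x_4 = -8/11;  a_4 = 2;  x_5 = (x_4 − 2)/3 = -10/11
Digits: (2, 1, 0, 2, 2).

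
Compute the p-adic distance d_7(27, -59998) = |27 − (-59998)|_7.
d_7(27, -59998) = 1/2401

Step 1 — x − y = 27 − (-59998) = 60025. Step 2 — v_7(60025) = 4 (factor: 60025 = (7^4 · 25); the sign does not affect v_p). Step 3 — |x − y|_7 = 7^{-4} = 1/2401.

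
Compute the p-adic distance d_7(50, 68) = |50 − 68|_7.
d_7(50, 68) = 1

Step 1 — x − y = 50 − 68 = -18. Step 2 — v_7(-18) = 0 (factor: -18 = −(7^0 · 18); the sign does not affect v_p). Step 3 — |x − y|_7 = 7^{0} = 1.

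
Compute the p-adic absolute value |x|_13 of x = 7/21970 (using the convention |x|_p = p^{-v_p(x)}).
|7/21970|_13 = 2197

Step 1 — compute v_13(x) by factoring powers of 13 out of the numerator and denominator: v_13(7/21970) = -3. Step 2 — apply |x|_p = p^{-v_p(x)} = 13^{3} = 2197.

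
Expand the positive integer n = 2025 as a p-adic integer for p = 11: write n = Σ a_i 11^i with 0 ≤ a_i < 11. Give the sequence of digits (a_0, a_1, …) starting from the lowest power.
(a_0, a_1, …) = (1, 8, 5, 1)

Repeated division by 11 gives the digits low-to-high: 2025 = 1 + 8·11^1 + 5·11^2 + 1·11^3. Digit sequence: (1, 8, 5, 1).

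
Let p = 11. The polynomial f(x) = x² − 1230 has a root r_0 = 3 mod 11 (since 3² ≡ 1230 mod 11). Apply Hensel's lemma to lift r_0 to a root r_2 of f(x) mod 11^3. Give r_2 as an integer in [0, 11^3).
r_2 = 1235 (mod 1331)

Hensel's recurrence: r_{i+1} = r_i − f(r_i)·(f′(r_i))^{-1} mod 11^{i+2}, with f′(x) = 2x. Iterate:
  r_0 = 3 (mod 11)
  r_1 = 25 (mod 121)
  r_2 = 1235 (mod 1331)
Final: r_2 = 1235, and one checks f(r_2) ≡ 0 mod 11^3.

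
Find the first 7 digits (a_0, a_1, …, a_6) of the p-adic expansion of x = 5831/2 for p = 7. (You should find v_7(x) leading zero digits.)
(a_0, …, a_6) = (0, 0, 0, 5, 4, 3, 3)

v_7(5831/2) = 3, so a_0 = ... = a_2 = 0. Factor out: x = 7^3 · u with u = 17/2 a unit in ℤ_7. Expand u iteratively via a_{v+i} = u_i mod 7, u_{i+1} = (u_i − a_{v+i})/7:
  u_0 = 17/2;  a_3 = 5;  u_1 = (u_0 − 5)/7 = 1/2
  u_1 = 1/2;  a_4 = 4;  u_2 = (u_1 − 4)/7 = -1/2
  u_2 = -1/2;  a_5 = 3;  u_3 = (u_2 − 3)/7 = -1/2
  u_3 = -1/2;  a_6 = 3;  u_4 = (u_3 − 3)/7 = -1/2
Digits: (0, 0, 0, 5, 4, 3, 3).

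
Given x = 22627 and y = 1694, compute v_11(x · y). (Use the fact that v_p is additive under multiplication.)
v_11(38330138) = 5

v_p(x) = 3 (factor: 22627 = 11^3 · 17); v_p(y) = 2 (factor: 1694 = 11^2 · 14). Additivity: v_p(xy) = v_p(x) + v_p(y) = 3 + 2 = 5. (Direct check: xy = 38330138 = 11^5 · (238).)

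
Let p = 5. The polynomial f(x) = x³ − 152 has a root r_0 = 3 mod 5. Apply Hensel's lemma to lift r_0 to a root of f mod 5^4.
r_3 = 378 (mod 625)

Hensel: r_{i+1} = r_i − f(r_i)/f′(r_i) mod 5^{i+2}, where f′(x) = 3x². Iterate:
  r_0 = 3 (mod 5)
  r_1 = 3 (mod 25)
  r_2 = 3 (mod 125)
  r_3 = 378 (mod 625)
Final: r = 378 with f(r) ≡ 0 mod 5^4.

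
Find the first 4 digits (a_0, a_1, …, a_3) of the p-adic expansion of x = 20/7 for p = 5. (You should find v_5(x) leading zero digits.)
(a_0, …, a_3) = (0, 2, 4, 2)

v_5(20/7) = 1, so a_0 = ... = a_0 = 0. Factor out: x = 5^1 · u with u = 4/7 a unit in ℤ_5. Expand u iteratively via a_{v+i} = u_i mod 5, u_{i+1} = (u_i − a_{v+i})/5:
  u_0 = 4/7;  a_1 = 2;  u_1 = (u_0 − 2)/5 = -2/7
  u_1 = -2/7;  a_2 = 4;  u_2 = (u_1 − 4)/5 = -6/7
  u_2 = -6/7;  a_3 = 2;  u_3 = (u_2 − 2)/5 = -4/7
Digits: (0, 2, 4, 2).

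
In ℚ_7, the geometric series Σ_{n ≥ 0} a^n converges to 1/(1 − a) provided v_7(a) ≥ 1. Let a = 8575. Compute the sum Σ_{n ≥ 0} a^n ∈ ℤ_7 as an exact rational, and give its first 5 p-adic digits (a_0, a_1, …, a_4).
Σ a^n = 1/(1 − a) = -1/8574;  first 5 digits = (1, 0, 0, 4, 3)

v_7(a) = 3 ≥ 1, so the series converges in ℤ_7 to 1/(1 − a) = 1/(1 − 8575) = -1/8574. Expand this rational in ℤ_7: compute digits iteratively via d_i = x_i mod 7, x_{i+1} = (x_i − d_i)/7. The first 5 digits are (1, 0, 0, 4, 3).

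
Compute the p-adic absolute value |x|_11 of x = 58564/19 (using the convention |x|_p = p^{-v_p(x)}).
|58564/19|_11 = 1/14641

Step 1 — compute v_11(x) by factoring powers of 11 out of the numerator and denominator: v_11(58564/19) = 4. Step 2 — apply |x|_p = p^{-v_p(x)} = 11^{-4} = 1/14641.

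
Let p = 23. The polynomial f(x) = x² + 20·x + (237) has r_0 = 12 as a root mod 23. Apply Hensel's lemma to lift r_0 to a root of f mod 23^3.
r_2 = 8522 (mod 12167)

Hensel: r_{i+1} = r_i − f(r_i)·(f′(r_i))^{-1} mod 23^{i+2}, f′(x) = 2x + 20. Iterate:
  r_0 = 12 (mod 23)
  r_1 = 58 (mod 529)
  r_2 = 8522 (mod 12167)
Final: r = 8522 satisfies f(r) ≡ 0 mod 23^3.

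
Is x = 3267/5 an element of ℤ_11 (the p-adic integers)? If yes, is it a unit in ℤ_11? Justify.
x ∈ ℤ_11 but not a unit; v_11(x) = 2 > 0

ℤ_11 = {x ∈ ℚ_11 : v_11(x) ≥ 0} and ℤ_11^× = {x ∈ ℤ_11 : v_11(x) = 0}. Here v_11(3267/5) = v_11(num) − v_11(den) = 2; compare against these criteria.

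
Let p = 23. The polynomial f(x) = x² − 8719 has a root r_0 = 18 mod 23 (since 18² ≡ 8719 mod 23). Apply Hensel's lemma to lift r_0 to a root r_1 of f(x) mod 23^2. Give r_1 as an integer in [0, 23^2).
r_1 = 501 (mod 529)

Hensel's recurrence: r_{i+1} = r_i − f(r_i)·(f′(r_i))^{-1} mod 23^{i+2}, with f′(x) = 2x. Iterate:
  r_0 = 18 (mod 23)
  r_1 = 501 (mod 529)
Final: r_1 = 501, and one checks f(r_1) ≡ 0 mod 23^2.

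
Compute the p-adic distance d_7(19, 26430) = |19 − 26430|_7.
d_7(19, 26430) = 1/2401

Step 1 — x − y = 19 − 26430 = -26411. Step 2 — v_7(-26411) = 4 (factor: -26411 = −(7^4 · 11); the sign does not affect v_p). Step 3 — |x − y|_7 = 7^{-4} = 1/2401.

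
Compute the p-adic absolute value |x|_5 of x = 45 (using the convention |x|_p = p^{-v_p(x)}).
|45|_5 = 1/5

Step 1 — compute v_5(x) by factoring powers of 5 out of the numerator and denominator: v_5(45) = 1. Step 2 — apply |x|_p = p^{-v_p(x)} = 5^{-1} = 1/5.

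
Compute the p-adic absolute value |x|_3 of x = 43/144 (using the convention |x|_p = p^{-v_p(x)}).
|43/144|_3 = 9

Step 1 — compute v_3(x) by factoring powers of 3 out of the numerator and denominator: v_3(43/144) = -2. Step 2 — apply |x|_p = p^{-v_p(x)} = 3^{2} = 9.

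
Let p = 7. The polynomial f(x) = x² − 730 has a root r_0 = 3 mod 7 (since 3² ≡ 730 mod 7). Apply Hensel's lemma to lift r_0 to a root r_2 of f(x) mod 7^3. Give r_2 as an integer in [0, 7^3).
r_2 = 262 (mod 343)

Hensel's recurrence: r_{i+1} = r_i − f(r_i)·(f′(r_i))^{-1} mod 7^{i+2}, with f′(x) = 2x. Iterate:
  r_0 = 3 (mod 7)
  r_1 = 17 (mod 49)
  r_2 = 262 (mod 343)
Final: r_2 = 262, and one checks f(r_2) ≡ 0 mod 7^3.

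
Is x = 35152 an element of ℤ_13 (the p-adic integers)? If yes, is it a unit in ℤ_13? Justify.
x ∈ ℤ_13 but not a unit; v_13(x) = 3 > 0

ℤ_13 = {x ∈ ℚ_13 : v_13(x) ≥ 0} and ℤ_13^× = {x ∈ ℤ_13 : v_13(x) = 0}. Here v_13(35152) = v_13(num) − v_13(den) = 3; compare against these criteria.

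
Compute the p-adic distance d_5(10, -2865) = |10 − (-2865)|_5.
d_5(10, -2865) = 1/125

Step 1 — x − y = 10 − (-2865) = 2875. Step 2 — v_5(2875) = 3 (factor: 2875 = (5^3 · 23); the sign does not affect v_p). Step 3 — |x − y|_5 = 5^{-3} = 1/125.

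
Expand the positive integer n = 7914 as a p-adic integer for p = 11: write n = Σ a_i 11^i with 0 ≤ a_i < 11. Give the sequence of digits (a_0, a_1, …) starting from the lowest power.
(a_0, a_1, …) = (5, 4, 10, 5)

Repeated division by 11 gives the digits low-to-high: 7914 = 5 + 4·11^1 + 10·11^2 + 5·11^3. Digit sequence: (5, 4, 10, 5).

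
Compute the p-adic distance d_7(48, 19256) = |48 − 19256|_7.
d_7(48, 19256) = 1/2401

Step 1 — x − y = 48 − 19256 = -19208. Step 2 — v_7(-19208) = 4 (factor: -19208 = −(7^4 · 8); the sign does not affect v_p). Step 3 — |x − y|_7 = 7^{-4} = 1/2401.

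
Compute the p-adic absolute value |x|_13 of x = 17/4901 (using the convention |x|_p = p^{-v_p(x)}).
|17/4901|_13 = 169

Step 1 — compute v_13(x) by factoring powers of 13 out of the numerator and denominator: v_13(17/4901) = -2. Step 2 — apply |x|_p = p^{-v_p(x)} = 13^{2} = 169.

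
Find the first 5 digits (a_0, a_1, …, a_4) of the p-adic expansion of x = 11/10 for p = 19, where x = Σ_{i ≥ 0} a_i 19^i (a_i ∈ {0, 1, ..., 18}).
(a_0, …, a_4) = (3, 17, 1, 17, 1)

v_19(11/10) = 0 (numerator and denominator both coprime to 19), so x ∈ ℤ_19^×. Compute digits iteratively via a_i = x_i mod 19, x_{i+1} = (x_i − a_i)/19, with x_0 = x:
  x_0 = 11/10;  a_0 = 3;  x_1 = (x_0 − 3)/19 = -1/10
  x_1 = -1/10;  a_1 = 17;  x_2 = (x_1 − 17)/19 = -9/10
  x_2 = -9/10;  a_2 = 1;  x_3 = (x_2 − 1)/19 = -1/10
  x_3 = -1/10;  a_3 = 17;  x_4 = (x_3 − 17)/19 = -9/10
  x_4 = -9/10;  a_4 = 1;  x_5 = (x_4 − 1)/19 = -1/10
Digits: (3, 17, 1, 17, 1).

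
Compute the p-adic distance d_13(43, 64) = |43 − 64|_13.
d_13(43, 64) = 1

Step 1 — x − y = 43 − 64 = -21. Step 2 — v_13(-21) = 0 (factor: -21 = −(13^0 · 21); the sign does not affect v_p). Step 3 — |x − y|_13 = 13^{0} = 1.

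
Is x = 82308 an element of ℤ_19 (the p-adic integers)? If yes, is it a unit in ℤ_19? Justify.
x ∈ ℤ_19 but not a unit; v_19(x) = 3 > 0

ℤ_19 = {x ∈ ℚ_19 : v_19(x) ≥ 0} and ℤ_19^× = {x ∈ ℤ_19 : v_19(x) = 0}. Here v_19(82308) = v_19(num) − v_19(den) = 3; compare against these criteria.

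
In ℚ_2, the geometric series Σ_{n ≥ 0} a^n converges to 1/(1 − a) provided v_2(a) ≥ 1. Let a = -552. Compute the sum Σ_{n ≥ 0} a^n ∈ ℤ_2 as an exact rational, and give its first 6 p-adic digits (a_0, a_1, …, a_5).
Σ a^n = 1/(1 − a) = 1/553;  first 6 digits = (1, 0, 0, 1, 1, 0)

v_2(a) = 3 ≥ 1, so the series converges in ℤ_2 to 1/(1 − a) = 1/(1 − (-552)) = 1/553. Expand this rational in ℤ_2: compute digits iteratively via d_i = x_i mod 2, x_{i+1} = (x_i − d_i)/2. The first 6 digits are (1, 0, 0, 1, 1, 0).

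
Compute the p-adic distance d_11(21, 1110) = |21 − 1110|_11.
d_11(21, 1110) = 1/121

Step 1 — x − y = 21 − 1110 = -1089. Step 2 — v_11(-1089) = 2 (factor: -1089 = −(11^2 · 9); the sign does not affect v_p). Step 3 — |x − y|_11 = 11^{-2} = 1/121.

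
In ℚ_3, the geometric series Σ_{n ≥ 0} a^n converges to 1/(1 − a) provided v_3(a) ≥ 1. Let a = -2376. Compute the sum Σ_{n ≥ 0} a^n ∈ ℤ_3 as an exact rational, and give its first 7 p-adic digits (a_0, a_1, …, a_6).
Σ a^n = 1/(1 − a) = 1/2377;  first 7 digits = (1, 0, 0, 2, 0, 2, 0)

v_3(a) = 3 ≥ 1, so the series converges in ℤ_3 to 1/(1 − a) = 1/(1 − (-2376)) = 1/2377. Expand this rational in ℤ_3: compute digits iteratively via d_i = x_i mod 3, x_{i+1} = (x_i − d_i)/3. The first 7 digits are (1, 0, 0, 2, 0, 2, 0).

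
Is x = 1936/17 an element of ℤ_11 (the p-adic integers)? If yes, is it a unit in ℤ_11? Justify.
x ∈ ℤ_11 but not a unit; v_11(x) = 2 > 0

ℤ_11 = {x ∈ ℚ_11 : v_11(x) ≥ 0} and ℤ_11^× = {x ∈ ℤ_11 : v_11(x) = 0}. Here v_11(1936/17) = v_11(num) − v_11(den) = 2; compare against these criteria.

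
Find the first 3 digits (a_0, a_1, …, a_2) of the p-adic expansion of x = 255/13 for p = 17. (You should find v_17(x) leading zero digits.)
(a_0, …, a_2) = (0, 9, 10)

v_17(255/13) = 1, so a_0 = ... = a_0 = 0. Factor out: x = 17^1 · u with u = 15/13 a unit in ℤ_17. Expand u iteratively via a_{v+i} = u_i mod 17, u_{i+1} = (u_i − a_{v+i})/17:
  u_0 = 15/13;  a_1 = 9;  u_1 = (u_0 − 9)/17 = -6/13
  u_1 = -6/13;  a_2 = 10;  u_2 = (u_1 − 10)/17 = -8/13
Digits: (0, 9, 10).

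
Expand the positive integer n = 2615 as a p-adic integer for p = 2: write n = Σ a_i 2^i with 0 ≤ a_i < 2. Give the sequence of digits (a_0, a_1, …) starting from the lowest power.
(a_0, a_1, …) = (1, 1, 1, 0, 1, 1, 0, 0, 0, 1, 0, 1)

Repeated division by 2 gives the digits low-to-high: 2615 = 1 + 1·2^1 + 1·2^2 + 1·2^4 + 1·2^5 + 1·2^9 + 1·2^11. Digit sequence: (1, 1, 1, 0, 1, 1, 0, 0, 0, 1, 0, 1).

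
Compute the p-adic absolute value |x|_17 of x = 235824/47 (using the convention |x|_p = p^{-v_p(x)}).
|235824/47|_17 = 1/4913

Step 1 — compute v_17(x) by factoring powers of 17 out of the numerator and denominator: v_17(235824/47) = 3. Step 2 — apply |x|_p = p^{-v_p(x)} = 17^{-3} = 1/4913.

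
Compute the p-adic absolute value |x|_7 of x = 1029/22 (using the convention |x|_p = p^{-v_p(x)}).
|1029/22|_7 = 1/343

Step 1 — compute v_7(x) by factoring powers of 7 out of the numerator and denominator: v_7(1029/22) = 3. Step 2 — apply |x|_p = p^{-v_p(x)} = 7^{-3} = 1/343.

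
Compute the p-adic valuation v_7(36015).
v_7(36015) = 4

v_7(n) is the largest exponent k such that 7^k divides n. Factor out: 36015 = 7^4 · 15. (Sign doesn't affect v_p.) So v_7(36015) = 4.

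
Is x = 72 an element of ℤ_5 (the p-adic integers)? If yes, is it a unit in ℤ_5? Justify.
x ∈ ℤ_5^× (unit); v_5(x) = 0

ℤ_5 = {x ∈ ℚ_5 : v_5(x) ≥ 0} and ℤ_5^× = {x ∈ ℤ_5 : v_5(x) = 0}. Here v_5(72) = v_5(num) − v_5(den) = 0; compare against these criteria.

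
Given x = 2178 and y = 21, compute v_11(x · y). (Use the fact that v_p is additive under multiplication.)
v_11(45738) = 2

v_p(x) = 2 (factor: 2178 = 11^2 · 18); v_p(y) = 0 (factor: 21 = 11^0 · 21). Additivity: v_p(xy) = v_p(x) + v_p(y) = 2 + 0 = 2. (Direct check: xy = 45738 = 11^2 · (378).)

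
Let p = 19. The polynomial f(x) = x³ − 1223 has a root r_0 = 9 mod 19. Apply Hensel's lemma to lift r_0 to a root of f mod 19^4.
r_3 = 128221 (mod 130321)

Hensel: r_{i+1} = r_i − f(r_i)/f′(r_i) mod 19^{i+2}, where f′(x) = 3x². Iterate:
  r_0 = 9 (mod 19)
  r_1 = 66 (mod 361)
  r_2 = 4759 (mod 6859)
  r_3 = 128221 (mod 130321)
Final: r = 128221 with f(r) ≡ 0 mod 19^4.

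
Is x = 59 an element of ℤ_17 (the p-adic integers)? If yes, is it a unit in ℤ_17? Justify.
x ∈ ℤ_17^× (unit); v_17(x) = 0

ℤ_17 = {x ∈ ℚ_17 : v_17(x) ≥ 0} and ℤ_17^× = {x ∈ ℤ_17 : v_17(x) = 0}. Here v_17(59) = v_17(num) − v_17(den) = 0; compare against these criteria.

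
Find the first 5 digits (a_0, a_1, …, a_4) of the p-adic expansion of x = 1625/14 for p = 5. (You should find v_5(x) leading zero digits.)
(a_0, …, a_4) = (0, 0, 0, 2, 3)

v_5(1625/14) = 3, so a_0 = ... = a_2 = 0. Factor out: x = 5^3 · u with u = 13/14 a unit in ℤ_5. Expand u iteratively via a_{v+i} = u_i mod 5, u_{i+1} = (u_i − a_{v+i})/5:
  u_0 = 13/14;  a_3 = 2;  u_1 = (u_0 − 2)/5 = -3/14
  u_1 = -3/14;  a_4 = 3;  u_2 = (u_1 − 3)/5 = -9/14
Digits: (0, 0, 0, 2, 3).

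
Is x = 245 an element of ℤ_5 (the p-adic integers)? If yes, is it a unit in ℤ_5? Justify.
x ∈ ℤ_5 but not a unit; v_5(x) = 1 > 0

ℤ_5 = {x ∈ ℚ_5 : v_5(x) ≥ 0} and ℤ_5^× = {x ∈ ℤ_5 : v_5(x) = 0}. Here v_5(245) = v_5(num) − v_5(den) = 1; compare against these criteria.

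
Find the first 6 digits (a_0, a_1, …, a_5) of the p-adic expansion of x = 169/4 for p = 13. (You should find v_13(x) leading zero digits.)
(a_0, …, a_5) = (0, 0, 10, 9, 9, 9)

v_13(169/4) = 2, so a_0 = ... = a_1 = 0. Factor out: x = 13^2 · u with u = 1/4 a unit in ℤ_13. Expand u iteratively via a_{v+i} = u_i mod 13, u_{i+1} = (u_i − a_{v+i})/13:
  u_0 = 1/4;  a_2 = 10;  u_1 = (u_0 − 10)/13 = -3/4
  u_1 = -3/4;  a_3 = 9;  u_2 = (u_1 − 9)/13 = -3/4
  u_2 = -3/4;  a_4 = 9;  u_3 = (u_2 − 9)/13 = -3/4
  u_3 = -3/4;  a_5 = 9;  u_4 = (u_3 − 9)/13 = -3/4
Digits: (0, 0, 10, 9, 9, 9).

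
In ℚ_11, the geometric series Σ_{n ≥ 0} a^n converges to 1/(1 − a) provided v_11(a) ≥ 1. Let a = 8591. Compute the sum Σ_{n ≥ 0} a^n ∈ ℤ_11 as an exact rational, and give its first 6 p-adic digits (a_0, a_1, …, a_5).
Σ a^n = 1/(1 − a) = -1/8590;  first 6 digits = (1, 0, 5, 6, 3, 7)

v_11(a) = 2 ≥ 1, so the series converges in ℤ_11 to 1/(1 − a) = 1/(1 − 8591) = -1/8590. Expand this rational in ℤ_11: compute digits iteratively via d_i = x_i mod 11, x_{i+1} = (x_i − d_i)/11. The first 6 digits are (1, 0, 5, 6, 3, 7).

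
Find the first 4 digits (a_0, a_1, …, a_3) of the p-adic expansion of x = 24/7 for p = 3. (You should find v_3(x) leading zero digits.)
(a_0, …, a_3) = (0, 2, 1, 0)

v_3(24/7) = 1, so a_0 = ... = a_0 = 0. Factor out: x = 3^1 · u with u = 8/7 a unit in ℤ_3. Expand u iteratively via a_{v+i} = u_i mod 3, u_{i+1} = (u_i − a_{v+i})/3:
  u_0 = 8/7;  a_1 = 2;  u_1 = (u_0 − 2)/3 = -2/7
  u_1 = -2/7;  a_2 = 1;  u_2 = (u_1 − 1)/3 = -3/7
  u_2 = -3/7;  a_3 = 0;  u_3 = (u_2 − 0)/3 = -1/7
Digits: (0, 2, 1, 0).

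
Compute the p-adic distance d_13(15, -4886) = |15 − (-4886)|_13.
d_13(15, -4886) = 1/169

Step 1 — x − y = 15 − (-4886) = 4901. Step 2 — v_13(4901) = 2 (factor: 4901 = (13^2 · 29); the sign does not affect v_p). Step 3 — |x − y|_13 = 13^{-2} = 1/169.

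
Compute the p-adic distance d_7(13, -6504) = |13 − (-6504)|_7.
d_7(13, -6504) = 1/343

Step 1 — x − y = 13 − (-6504) = 6517. Step 2 — v_7(6517) = 3 (factor: 6517 = (7^3 · 19); the sign does not affect v_p). Step 3 — |x − y|_7 = 7^{-3} = 1/343.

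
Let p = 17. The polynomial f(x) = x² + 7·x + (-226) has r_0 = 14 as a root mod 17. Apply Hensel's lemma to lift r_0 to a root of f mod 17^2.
r_1 = 235 (mod 289)

Hensel: r_{i+1} = r_i − f(r_i)·(f′(r_i))^{-1} mod 17^{i+2}, f′(x) = 2x + 7. Iterate:
  r_0 = 14 (mod 17)
  r_1 = 235 (mod 289)
Final: r = 235 satisfies f(r) ≡ 0 mod 17^2.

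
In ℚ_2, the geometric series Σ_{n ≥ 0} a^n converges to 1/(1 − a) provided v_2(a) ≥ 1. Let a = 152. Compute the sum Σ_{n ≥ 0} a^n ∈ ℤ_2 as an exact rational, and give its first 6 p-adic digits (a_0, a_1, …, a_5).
Σ a^n = 1/(1 − a) = -1/151;  first 6 digits = (1, 0, 0, 1, 1, 0)

v_2(a) = 3 ≥ 1, so the series converges in ℤ_2 to 1/(1 − a) = 1/(1 − 152) = -1/151. Expand this rational in ℤ_2: compute digits iteratively via d_i = x_i mod 2, x_{i+1} = (x_i − d_i)/2. The first 6 digits are (1, 0, 0, 1, 1, 0).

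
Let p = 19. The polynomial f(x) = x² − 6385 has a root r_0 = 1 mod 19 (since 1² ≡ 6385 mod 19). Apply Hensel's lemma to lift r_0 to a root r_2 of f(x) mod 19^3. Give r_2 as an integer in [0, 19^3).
r_2 = 4998 (mod 6859)

Hensel's recurrence: r_{i+1} = r_i − f(r_i)·(f′(r_i))^{-1} mod 19^{i+2}, with f′(x) = 2x. Iterate:
  r_0 = 1 (mod 19)
  r_1 = 305 (mod 361)
  r_2 = 4998 (mod 6859)
Final: r_2 = 4998, and one checks f(r_2) ≡ 0 mod 19^3.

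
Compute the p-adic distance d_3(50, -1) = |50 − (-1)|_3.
d_3(50, -1) = 1/3

Step 1 — x − y = 50 − (-1) = 51. Step 2 — v_3(51) = 1 (factor: 51 = (3^1 · 17); the sign does not affect v_p). Step 3 — |x − y|_3 = 3^{-1} = 1/3.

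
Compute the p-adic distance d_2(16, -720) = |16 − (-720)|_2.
d_2(16, -720) = 1/32

Step 1 — x − y = 16 − (-720) = 736. Step 2 — v_2(736) = 5 (factor: 736 = (2^5 · 23); the sign does not affect v_p). Step 3 — |x − y|_2 = 2^{-5} = 1/32.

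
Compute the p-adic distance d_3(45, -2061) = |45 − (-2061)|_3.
d_3(45, -2061) = 1/81

Step 1 — x − y = 45 − (-2061) = 2106. Step 2 — v_3(2106) = 4 (factor: 2106 = (3^4 · 26); the sign does not affect v_p). Step 3 — |x − y|_3 = 3^{-4} = 1/81.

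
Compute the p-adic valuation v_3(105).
v_3(105) = 1

v_3(n) is the largest exponent k such that 3^k divides n. Factor out: 105 = 3^1 · 35. (Sign doesn't affect v_p.) So v_3(105) = 1.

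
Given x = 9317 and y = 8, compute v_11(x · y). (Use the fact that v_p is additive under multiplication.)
v_11(74536) = 3

v_p(x) = 3 (factor: 9317 = 11^3 · 7); v_p(y) = 0 (factor: 8 = 11^0 · 8). Additivity: v_p(xy) = v_p(x) + v_p(y) = 3 + 0 = 3. (Direct check: xy = 74536 = 11^3 · (56).)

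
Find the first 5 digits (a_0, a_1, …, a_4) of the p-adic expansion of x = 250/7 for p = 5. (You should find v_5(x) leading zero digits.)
(a_0, …, a_4) = (0, 0, 0, 1, 2)

v_5(250/7) = 3, so a_0 = ... = a_2 = 0. Factor out: x = 5^3 · u with u = 2/7 a unit in ℤ_5. Expand u iteratively via a_{v+i} = u_i mod 5, u_{i+1} = (u_i − a_{v+i})/5:
  u_0 = 2/7;  a_3 = 1;  u_1 = (u_0 − 1)/5 = -1/7
  u_1 = -1/7;  a_4 = 2;  u_2 = (u_1 − 2)/5 = -3/7
Digits: (0, 0, 0, 1, 2).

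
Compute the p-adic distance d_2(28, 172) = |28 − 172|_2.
d_2(28, 172) = 1/16

Step 1 — x − y = 28 − 172 = -144. Step 2 — v_2(-144) = 4 (factor: -144 = −(2^4 · 9); the sign does not affect v_p). Step 3 — |x − y|_2 = 2^{-4} = 1/16.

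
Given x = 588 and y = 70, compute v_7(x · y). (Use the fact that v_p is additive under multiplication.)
v_7(41160) = 3

v_p(x) = 2 (factor: 588 = 7^2 · 12); v_p(y) = 1 (factor: 70 = 7^1 · 10). Additivity: v_p(xy) = v_p(x) + v_p(y) = 2 + 1 = 3. (Direct check: xy = 41160 = 7^3 · (120).)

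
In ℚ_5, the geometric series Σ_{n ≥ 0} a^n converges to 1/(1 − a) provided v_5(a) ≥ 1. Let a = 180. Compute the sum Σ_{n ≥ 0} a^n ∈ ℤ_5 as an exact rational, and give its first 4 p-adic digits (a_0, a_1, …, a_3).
Σ a^n = 1/(1 − a) = -1/179;  first 4 digits = (1, 1, 3, 1)

v_5(a) = 1 ≥ 1, so the series converges in ℤ_5 to 1/(1 − a) = 1/(1 − 180) = -1/179. Expand this rational in ℤ_5: compute digits iteratively via d_i = x_i mod 5, x_{i+1} = (x_i − d_i)/5. The first 4 digits are (1, 1, 3, 1).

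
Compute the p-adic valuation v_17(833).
v_17(833) = 1

v_17(n) is the largest exponent k such that 17^k divides n. Factor out: 833 = 17^1 · 49. (Sign doesn't affect v_p.) So v_17(833) = 1.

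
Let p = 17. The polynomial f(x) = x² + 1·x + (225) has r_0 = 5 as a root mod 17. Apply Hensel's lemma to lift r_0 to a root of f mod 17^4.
r_3 = 28514 (mod 83521)

Hensel: r_{i+1} = r_i − f(r_i)·(f′(r_i))^{-1} mod 17^{i+2}, f′(x) = 2x + 1. Iterate:
  r_0 = 5 (mod 17)
  r_1 = 192 (mod 289)
  r_2 = 3949 (mod 4913)
  r_3 = 28514 (mod 83521)
Final: r = 28514 satisfies f(r) ≡ 0 mod 17^4.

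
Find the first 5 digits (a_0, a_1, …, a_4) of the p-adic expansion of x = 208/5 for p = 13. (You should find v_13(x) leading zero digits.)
(a_0, …, a_4) = (0, 11, 2, 5, 10)

v_13(208/5) = 1, so a_0 = ... = a_0 = 0. Factor out: x = 13^1 · u with u = 16/5 a unit in ℤ_13. Expand u iteratively via a_{v+i} = u_i mod 13, u_{i+1} = (u_i − a_{v+i})/13:
  u_0 = 16/5;  a_1 = 11;  u_1 = (u_0 − 11)/13 = -3/5
  u_1 = -3/5;  a_2 = 2;  u_2 = (u_1 − 2)/13 = -1/5
  u_2 = -1/5;  a_3 = 5;  u_3 = (u_2 − 5)/13 = -2/5
  u_3 = -2/5;  a_4 = 10;  u_4 = (u_3 − 10)/13 = -4/5
Digits: (0, 11, 2, 5, 10).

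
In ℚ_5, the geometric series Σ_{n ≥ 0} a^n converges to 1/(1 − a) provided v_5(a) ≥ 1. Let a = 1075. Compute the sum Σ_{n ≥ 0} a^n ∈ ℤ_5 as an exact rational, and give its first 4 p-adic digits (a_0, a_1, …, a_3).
Σ a^n = 1/(1 − a) = -1/1074;  first 4 digits = (1, 0, 3, 3)

v_5(a) = 2 ≥ 1, so the series converges in ℤ_5 to 1/(1 − a) = 1/(1 − 1075) = -1/1074. Expand this rational in ℤ_5: compute digits iteratively via d_i = x_i mod 5, x_{i+1} = (x_i − d_i)/5. The first 4 digits are (1, 0, 3, 3).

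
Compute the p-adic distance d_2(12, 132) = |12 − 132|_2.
d_2(12, 132) = 1/8

Step 1 — x − y = 12 − 132 = -120. Step 2 — v_2(-120) = 3 (factor: -120 = −(2^3 · 15); the sign does not affect v_p). Step 3 — |x − y|_2 = 2^{-3} = 1/8.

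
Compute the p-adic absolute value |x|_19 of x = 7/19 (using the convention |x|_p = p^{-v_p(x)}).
|7/19|_19 = 19

Step 1 — compute v_19(x) by factoring powers of 19 out of the numerator and denominator: v_19(7/19) = -1. Step 2 — apply |x|_p = p^{-v_p(x)} = 19^{1} = 19.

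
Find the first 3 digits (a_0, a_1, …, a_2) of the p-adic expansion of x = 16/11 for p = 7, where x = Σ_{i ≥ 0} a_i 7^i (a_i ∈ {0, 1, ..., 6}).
(a_0, …, a_2) = (4, 6, 1)

v_7(16/11) = 0 (numerator and denominator both coprime to 7), so x ∈ ℤ_7^×. Compute digits iteratively via a_i = x_i mod 7, x_{i+1} = (x_i − a_i)/7, with x_0 = x:
  x_0 = 16/11;  a_0 = 4;  x_1 = (x_0 − 4)/7 = -4/11
  x_1 = -4/11;  a_1 = 6;  x_2 = (x_1 − 6)/7 = -10/11
  x_2 = -10/11;  a_2 = 1;  x_3 = (x_2 − 1)/7 = -3/11
Digits: (4, 6, 1).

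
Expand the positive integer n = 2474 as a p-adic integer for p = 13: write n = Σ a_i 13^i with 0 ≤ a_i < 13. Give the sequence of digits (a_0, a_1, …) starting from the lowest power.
(a_0, a_1, …) = (4, 8, 1, 1)

Repeated division by 13 gives the digits low-to-high: 2474 = 4 + 8·13^1 + 1·13^2 + 1·13^3. Digit sequence: (4, 8, 1, 1).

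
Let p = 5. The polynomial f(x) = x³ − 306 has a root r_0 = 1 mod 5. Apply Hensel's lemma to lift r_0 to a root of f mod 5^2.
r_1 = 11 (mod 25)

Hensel: r_{i+1} = r_i − f(r_i)/f′(r_i) mod 5^{i+2}, where f′(x) = 3x². Iterate:
  r_0 = 1 (mod 5)
  r_1 = 11 (mod 25)
Final: r = 11 with f(r) ≡ 0 mod 5^2.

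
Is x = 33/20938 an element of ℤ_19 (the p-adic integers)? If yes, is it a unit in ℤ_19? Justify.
x ∉ ℤ_19 (v_19(x) = -2 < 0)

ℤ_19 = {x ∈ ℚ_19 : v_19(x) ≥ 0} and ℤ_19^× = {x ∈ ℤ_19 : v_19(x) = 0}. Here v_19(33/20938) = v_19(num) − v_19(den) = -2; compare against these criteria.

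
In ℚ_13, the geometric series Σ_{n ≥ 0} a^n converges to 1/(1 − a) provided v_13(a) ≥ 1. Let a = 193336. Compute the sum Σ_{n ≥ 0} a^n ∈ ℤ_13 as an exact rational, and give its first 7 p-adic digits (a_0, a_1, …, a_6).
Σ a^n = 1/(1 − a) = -1/193335;  first 7 digits = (1, 0, 0, 10, 6, 0, 9)

v_13(a) = 3 ≥ 1, so the series converges in ℤ_13 to 1/(1 − a) = 1/(1 − 193336) = -1/193335. Expand this rational in ℤ_13: compute digits iteratively via d_i = x_i mod 13, x_{i+1} = (x_i − d_i)/13. The first 7 digits are (1, 0, 0, 10, 6, 0, 9).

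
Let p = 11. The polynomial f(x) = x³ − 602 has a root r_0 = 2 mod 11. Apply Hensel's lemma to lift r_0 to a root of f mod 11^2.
r_1 = 112 (mod 121)

Hensel: r_{i+1} = r_i − f(r_i)/f′(r_i) mod 11^{i+2}, where f′(x) = 3x². Iterate:
  r_0 = 2 (mod 11)
  r_1 = 112 (mod 121)
Final: r = 112 with f(r) ≡ 0 mod 11^2.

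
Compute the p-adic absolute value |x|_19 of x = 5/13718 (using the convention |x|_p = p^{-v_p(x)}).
|5/13718|_19 = 6859

Step 1 — compute v_19(x) by factoring powers of 19 out of the numerator and denominator: v_19(5/13718) = -3. Step 2 — apply |x|_p = p^{-v_p(x)} = 19^{3} = 6859.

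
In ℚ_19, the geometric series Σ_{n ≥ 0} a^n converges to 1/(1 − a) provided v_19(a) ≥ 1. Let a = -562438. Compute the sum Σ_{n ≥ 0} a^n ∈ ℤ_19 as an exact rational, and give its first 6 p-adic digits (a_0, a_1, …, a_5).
Σ a^n = 1/(1 − a) = 1/562439;  first 6 digits = (1, 0, 0, 13, 14, 18)

v_19(a) = 3 ≥ 1, so the series converges in ℤ_19 to 1/(1 − a) = 1/(1 − (-562438)) = 1/562439. Expand this rational in ℤ_19: compute digits iteratively via d_i = x_i mod 19, x_{i+1} = (x_i − d_i)/19. The first 6 digits are (1, 0, 0, 13, 14, 18).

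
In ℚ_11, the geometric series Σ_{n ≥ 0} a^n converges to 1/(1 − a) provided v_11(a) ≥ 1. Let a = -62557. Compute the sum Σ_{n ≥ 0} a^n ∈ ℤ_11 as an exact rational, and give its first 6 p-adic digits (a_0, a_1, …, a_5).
Σ a^n = 1/(1 − a) = 1/62558;  first 6 digits = (1, 0, 0, 8, 6, 10)

v_11(a) = 3 ≥ 1, so the series converges in ℤ_11 to 1/(1 − a) = 1/(1 − (-62557)) = 1/62558. Expand this rational in ℤ_11: compute digits iteratively via d_i = x_i mod 11, x_{i+1} = (x_i − d_i)/11. The first 6 digits are (1, 0, 0, 8, 6, 10).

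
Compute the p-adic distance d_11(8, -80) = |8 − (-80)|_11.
d_11(8, -80) = 1/11

Step 1 — x − y = 8 − (-80) = 88. Step 2 — v_11(88) = 1 (factor: 88 = (11^1 · 8); the sign does not affect v_p). Step 3 — |x − y|_11 = 11^{-1} = 1/11.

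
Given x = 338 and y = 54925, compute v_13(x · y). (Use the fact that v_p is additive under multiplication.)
v_13(18564650) = 5

v_p(x) = 2 (factor: 338 = 13^2 · 2); v_p(y) = 3 (factor: 54925 = 13^3 · 25). Additivity: v_p(xy) = v_p(x) + v_p(y) = 2 + 3 = 5. (Direct check: xy = 18564650 = 13^5 · (50).)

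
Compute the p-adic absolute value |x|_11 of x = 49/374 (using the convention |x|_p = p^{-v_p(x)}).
|49/374|_11 = 11

Step 1 — compute v_11(x) by factoring powers of 11 out of the numerator and denominator: v_11(49/374) = -1. Step 2 — apply |x|_p = p^{-v_p(x)} = 11^{1} = 11.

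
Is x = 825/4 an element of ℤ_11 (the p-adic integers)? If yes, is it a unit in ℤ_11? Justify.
x ∈ ℤ_11 but not a unit; v_11(x) = 1 > 0

ℤ_11 = {x ∈ ℚ_11 : v_11(x) ≥ 0} and ℤ_11^× = {x ∈ ℤ_11 : v_11(x) = 0}. Here v_11(825/4) = v_11(num) − v_11(den) = 1; compare against these criteria.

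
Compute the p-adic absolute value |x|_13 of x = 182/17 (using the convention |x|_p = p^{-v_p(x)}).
|182/17|_13 = 1/13

Step 1 — compute v_13(x) by factoring powers of 13 out of the numerator and denominator: v_13(182/17) = 1. Step 2 — apply |x|_p = p^{-v_p(x)} = 13^{-1} = 1/13.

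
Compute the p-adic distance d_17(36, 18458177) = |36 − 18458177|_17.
d_17(36, 18458177) = 1/1419857

Step 1 — x − y = 36 − 18458177 = -18458141. Step 2 — v_17(-18458141) = 5 (factor: -18458141 = −(17^5 · 13); the sign does not affect v_p). Step 3 — |x − y|_17 = 17^{-5} = 1/1419857.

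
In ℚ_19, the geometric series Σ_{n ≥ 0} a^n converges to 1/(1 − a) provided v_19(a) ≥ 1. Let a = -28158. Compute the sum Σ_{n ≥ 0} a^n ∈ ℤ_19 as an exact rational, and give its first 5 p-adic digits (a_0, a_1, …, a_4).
Σ a^n = 1/(1 − a) = 1/28159;  first 5 digits = (1, 0, 17, 14, 3)

v_19(a) = 2 ≥ 1, so the series converges in ℤ_19 to 1/(1 − a) = 1/(1 − (-28158)) = 1/28159. Expand this rational in ℤ_19: compute digits iteratively via d_i = x_i mod 19, x_{i+1} = (x_i − d_i)/19. The first 5 digits are (1, 0, 17, 14, 3).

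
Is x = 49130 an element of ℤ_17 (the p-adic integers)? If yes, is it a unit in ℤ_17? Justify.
x ∈ ℤ_17 but not a unit; v_17(x) = 3 > 0

ℤ_17 = {x ∈ ℚ_17 : v_17(x) ≥ 0} and ℤ_17^× = {x ∈ ℤ_17 : v_17(x) = 0}. Here v_17(49130) = v_17(num) − v_17(den) = 3; compare against these criteria.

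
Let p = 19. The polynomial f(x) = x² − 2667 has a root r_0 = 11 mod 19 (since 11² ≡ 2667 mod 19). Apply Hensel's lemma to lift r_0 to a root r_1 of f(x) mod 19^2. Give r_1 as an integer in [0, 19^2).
r_1 = 258 (mod 361)

Hensel's recurrence: r_{i+1} = r_i − f(r_i)·(f′(r_i))^{-1} mod 19^{i+2}, with f′(x) = 2x. Iterate:
  r_0 = 11 (mod 19)
  r_1 = 258 (mod 361)
Final: r_1 = 258, and one checks f(r_1) ≡ 0 mod 19^2.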